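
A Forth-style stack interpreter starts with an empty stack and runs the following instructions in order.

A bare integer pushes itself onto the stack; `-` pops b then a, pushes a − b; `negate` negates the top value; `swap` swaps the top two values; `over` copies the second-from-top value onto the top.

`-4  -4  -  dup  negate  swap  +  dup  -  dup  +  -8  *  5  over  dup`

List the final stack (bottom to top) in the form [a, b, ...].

[0, 5, 0, 0]

-4     → [-4]
-4     → [-4, -4]
-      → [0]
dup    → [0, 0]
negate → [0, 0]
swap   → [0, 0]
+      → [0]
dup    → [0, 0]
-      → [0]
dup    → [0, 0]
+      → [0]
-8     → [0, -8]
*      → [0]
5      → [0, 5]
over   → [0, 5, 0]
dup    → [0, 5, 0, 0]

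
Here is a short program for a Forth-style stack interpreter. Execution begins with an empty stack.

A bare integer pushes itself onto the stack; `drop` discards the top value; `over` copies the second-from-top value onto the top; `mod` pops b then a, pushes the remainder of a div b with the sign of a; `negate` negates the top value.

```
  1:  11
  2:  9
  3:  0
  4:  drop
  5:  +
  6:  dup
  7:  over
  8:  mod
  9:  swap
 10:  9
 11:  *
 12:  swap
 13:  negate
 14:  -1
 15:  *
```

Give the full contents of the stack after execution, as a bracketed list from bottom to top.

11     -> [11]
9      -> [11, 9]
0      -> [11, 9, 0]
drop   -> [11, 9]
+      -> [20]
dup    -> [20, 20]
over   -> [20, 20, 20]
mod    -> [20, 0]
swap   -> [0, 20]
9      -> [0, 20, 9]
*      -> [0, 180]
swap   -> [180, 0]
negate -> [180, 0]
-1     -> [180, 0, -1]
*      -> [180, 0]

[180, 0]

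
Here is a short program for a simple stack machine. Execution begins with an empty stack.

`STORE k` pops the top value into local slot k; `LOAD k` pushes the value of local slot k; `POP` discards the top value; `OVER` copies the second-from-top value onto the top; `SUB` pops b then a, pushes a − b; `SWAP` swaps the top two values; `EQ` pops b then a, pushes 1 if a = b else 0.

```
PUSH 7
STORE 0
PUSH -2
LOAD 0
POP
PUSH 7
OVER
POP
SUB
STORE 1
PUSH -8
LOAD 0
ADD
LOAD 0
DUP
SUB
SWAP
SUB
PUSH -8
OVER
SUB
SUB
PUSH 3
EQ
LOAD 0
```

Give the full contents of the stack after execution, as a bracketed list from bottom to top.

PUSH 7  → [7]
STORE 0 → []
PUSH -2 → [-2]
LOAD 0  → [-2, 7]
POP     → [-2]
PUSH 7  → [-2, 7]
OVER    → [-2, 7, -2]
POP     → [-2, 7]
SUB     → [-9]
STORE 1 → []
PUSH -8 → [-8]
LOAD 0  → [-8, 7]
ADD     → [-1]
LOAD 0  → [-1, 7]
DUP     → [-1, 7, 7]
SUB     → [-1, 0]
SWAP    → [0, -1]
SUB     → [1]
PUSH -8 → [1, -8]
OVER    → [1, -8, 1]
SUB     → [1, -9]
SUB     → [10]
PUSH 3  → [10, 3]
EQ      → [0]
LOAD 0  → [0, 7]

[0, 7]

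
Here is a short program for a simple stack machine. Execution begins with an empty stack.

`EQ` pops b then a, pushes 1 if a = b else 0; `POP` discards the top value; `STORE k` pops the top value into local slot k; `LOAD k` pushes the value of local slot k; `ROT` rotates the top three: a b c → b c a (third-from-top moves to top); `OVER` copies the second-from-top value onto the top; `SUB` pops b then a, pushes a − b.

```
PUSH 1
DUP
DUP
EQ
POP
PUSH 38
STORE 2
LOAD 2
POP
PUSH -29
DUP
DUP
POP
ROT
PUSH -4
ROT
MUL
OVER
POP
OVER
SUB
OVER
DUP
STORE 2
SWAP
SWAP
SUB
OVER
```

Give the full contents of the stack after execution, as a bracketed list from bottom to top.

PUSH 1   → 1
DUP      → 1 1
DUP      → 1 1 1
EQ       → 1 1
POP      → 1
PUSH 38  → 1 38
STORE 2  → 1
LOAD 2   → 1 38
POP      → 1
PUSH -29 → 1 -29
DUP      → 1 -29 -29
DUP      → 1 -29 -29 -29
POP      → 1 -29 -29
ROT      → -29 -29 1
PUSH -4  → -29 -29 1 -4
ROT      → -29 1 -4 -29
MUL      → -29 1 116
OVER     → -29 1 116 1
POP      → -29 1 116
OVER     → -29 1 116 1
SUB      → -29 1 115
OVER     → -29 1 115 1
DUP      → -29 1 115 1 1
STORE 2  → -29 1 115 1
SWAP     → -29 1 1 115
SWAP     → -29 1 115 1
SUB      → -29 1 114
OVER     → -29 1 114 1

[-29, 1, 114, 1]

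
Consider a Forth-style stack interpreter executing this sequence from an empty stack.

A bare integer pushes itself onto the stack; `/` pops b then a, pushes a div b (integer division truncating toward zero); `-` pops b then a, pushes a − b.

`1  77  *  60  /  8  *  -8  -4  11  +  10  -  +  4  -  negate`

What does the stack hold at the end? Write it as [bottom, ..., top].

[8, 15]

1      -> 1
77     -> 1 77
*      -> 77
60     -> 77 60
/      -> 1
8      -> 1 8
*      -> 8
-8     -> 8 -8
-4     -> 8 -8 -4
11     -> 8 -8 -4 11
+      -> 8 -8 7
10     -> 8 -8 7 10
-      -> 8 -8 -3
+      -> 8 -11
4      -> 8 -11 4
-      -> 8 -15
negate -> 8 15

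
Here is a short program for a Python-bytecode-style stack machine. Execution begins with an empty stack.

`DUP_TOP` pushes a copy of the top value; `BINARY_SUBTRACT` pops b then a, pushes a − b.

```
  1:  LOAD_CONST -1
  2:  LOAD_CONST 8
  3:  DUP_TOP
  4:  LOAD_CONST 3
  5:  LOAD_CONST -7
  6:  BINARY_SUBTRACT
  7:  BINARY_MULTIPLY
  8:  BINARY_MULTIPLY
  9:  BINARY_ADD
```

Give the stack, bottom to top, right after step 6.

LOAD_CONST -1    -1
LOAD_CONST 8     -1 8
DUP_TOP          -1 8 8
LOAD_CONST 3     -1 8 8 3
LOAD_CONST -7    -1 8 8 3 -7
BINARY_SUBTRACT  -1 8 8 10

[-1, 8, 8, 10]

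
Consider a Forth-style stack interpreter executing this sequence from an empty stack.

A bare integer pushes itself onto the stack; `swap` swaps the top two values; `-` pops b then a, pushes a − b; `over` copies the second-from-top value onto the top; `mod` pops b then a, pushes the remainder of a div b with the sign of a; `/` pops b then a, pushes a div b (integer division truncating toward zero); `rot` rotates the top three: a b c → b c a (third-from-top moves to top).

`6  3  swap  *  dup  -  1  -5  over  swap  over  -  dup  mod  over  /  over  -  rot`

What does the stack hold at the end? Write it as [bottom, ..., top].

[0, 1, -1, 1]

6    → 6
3    → 6 3
swap → 3 6
*    → 18
dup  → 18 18
-    → 0
1    → 0 1
-5   → 0 1 -5
over → 0 1 -5 1
swap → 0 1 1 -5
over → 0 1 1 -5 1
-    → 0 1 1 -6
dup  → 0 1 1 -6 -6
mod  → 0 1 1 0
over → 0 1 1 0 1
/    → 0 1 1 0
over → 0 1 1 0 1
-    → 0 1 1 -1
rot  → 0 1 -1 1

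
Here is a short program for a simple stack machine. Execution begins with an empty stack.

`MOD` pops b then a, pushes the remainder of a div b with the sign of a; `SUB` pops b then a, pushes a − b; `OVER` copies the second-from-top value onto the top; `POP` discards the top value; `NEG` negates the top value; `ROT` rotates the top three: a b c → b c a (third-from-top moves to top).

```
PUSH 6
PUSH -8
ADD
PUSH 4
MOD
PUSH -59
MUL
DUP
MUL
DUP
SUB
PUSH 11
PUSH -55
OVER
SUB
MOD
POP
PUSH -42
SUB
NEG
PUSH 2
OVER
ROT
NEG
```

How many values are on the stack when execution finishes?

PUSH 6   : [6]
PUSH -8  : [6, -8]
ADD      : [-2]
PUSH 4   : [-2, 4]
MOD      : [-2]
PUSH -59 : [-2, -59]
MUL      : [118]
DUP      : [118, 118]
MUL      : [13924]
DUP      : [13924, 13924]
SUB      : [0]
PUSH 11  : [0, 11]
PUSH -55 : [0, 11, -55]
OVER     : [0, 11, -55, 11]
SUB      : [0, 11, -66]
MOD      : [0, 11]
POP      : [0]
PUSH -42 : [0, -42]
SUB      : [42]
NEG      : [-42]
PUSH 2   : [-42, 2]
OVER     : [-42, 2, -42]
ROT      : [2, -42, -42]
NEG      : [2, -42, 42]

3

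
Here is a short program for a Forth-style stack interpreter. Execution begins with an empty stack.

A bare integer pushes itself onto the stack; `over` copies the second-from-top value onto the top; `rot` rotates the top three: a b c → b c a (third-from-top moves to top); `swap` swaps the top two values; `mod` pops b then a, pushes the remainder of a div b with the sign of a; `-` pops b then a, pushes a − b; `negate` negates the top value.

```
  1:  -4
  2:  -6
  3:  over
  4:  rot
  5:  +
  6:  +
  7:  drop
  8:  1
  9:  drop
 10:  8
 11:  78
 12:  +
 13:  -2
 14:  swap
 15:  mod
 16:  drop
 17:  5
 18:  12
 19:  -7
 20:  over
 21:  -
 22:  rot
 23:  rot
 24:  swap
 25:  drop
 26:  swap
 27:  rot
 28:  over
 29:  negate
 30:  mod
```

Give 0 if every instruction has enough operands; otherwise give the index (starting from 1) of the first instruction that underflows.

-4    -4
-6    -4 -6
over  -4 -6 -4
rot   -6 -4 -4
+     -6 -8
+     -14
drop  (empty)
1     1
drop  (empty)
8     8
78    8 78
+     86
-2    86 -2
swap  -2 86
mod   -2
drop  (empty)
5     5
12    5 12
-7    5 12 -7
over  5 12 -7 12
-     5 12 -19
rot   12 -19 5
rot   -19 5 12
swap  -19 12 5
drop  -19 12
swap  12 -19
rot  — needs 3 operands, stack has 2 → underflow

27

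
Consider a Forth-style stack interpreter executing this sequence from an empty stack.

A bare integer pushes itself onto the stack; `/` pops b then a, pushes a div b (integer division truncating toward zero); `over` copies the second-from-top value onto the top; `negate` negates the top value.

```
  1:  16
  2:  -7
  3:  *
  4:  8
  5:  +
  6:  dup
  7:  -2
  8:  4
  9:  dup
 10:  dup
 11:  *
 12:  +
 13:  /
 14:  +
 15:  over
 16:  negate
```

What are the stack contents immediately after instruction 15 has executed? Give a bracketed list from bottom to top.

[-104, -104, -104]

16   : [16]
-7   : [16, -7]
*    : [-112]
8    : [-112, 8]
+    : [-104]
dup  : [-104, -104]
-2   : [-104, -104, -2]
4    : [-104, -104, -2, 4]
dup  : [-104, -104, -2, 4, 4]
dup  : [-104, -104, -2, 4, 4, 4]
*    : [-104, -104, -2, 4, 16]
+    : [-104, -104, -2, 20]
/    : [-104, -104, 0]
+    : [-104, -104]
over : [-104, -104, -104]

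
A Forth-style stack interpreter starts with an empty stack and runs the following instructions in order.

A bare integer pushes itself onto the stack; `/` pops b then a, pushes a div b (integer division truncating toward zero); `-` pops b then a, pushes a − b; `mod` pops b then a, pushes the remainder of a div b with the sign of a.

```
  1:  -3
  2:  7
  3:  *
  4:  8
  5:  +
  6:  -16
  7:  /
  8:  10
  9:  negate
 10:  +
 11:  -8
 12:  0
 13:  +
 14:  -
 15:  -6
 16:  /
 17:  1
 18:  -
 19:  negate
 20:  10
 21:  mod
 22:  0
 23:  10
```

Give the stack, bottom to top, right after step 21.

[1]

-3      [-3]
7       [-3, 7]
*       [-21]
8       [-21, 8]
+       [-13]
-16     [-13, -16]
/       [0]
10      [0, 10]
negate  [0, -10]
+       [-10]
-8      [-10, -8]
0       [-10, -8, 0]
+       [-10, -8]
-       [-2]
-6      [-2, -6]
/       [0]
1       [0, 1]
-       [-1]
negate  [1]
10      [1, 10]
mod     [1]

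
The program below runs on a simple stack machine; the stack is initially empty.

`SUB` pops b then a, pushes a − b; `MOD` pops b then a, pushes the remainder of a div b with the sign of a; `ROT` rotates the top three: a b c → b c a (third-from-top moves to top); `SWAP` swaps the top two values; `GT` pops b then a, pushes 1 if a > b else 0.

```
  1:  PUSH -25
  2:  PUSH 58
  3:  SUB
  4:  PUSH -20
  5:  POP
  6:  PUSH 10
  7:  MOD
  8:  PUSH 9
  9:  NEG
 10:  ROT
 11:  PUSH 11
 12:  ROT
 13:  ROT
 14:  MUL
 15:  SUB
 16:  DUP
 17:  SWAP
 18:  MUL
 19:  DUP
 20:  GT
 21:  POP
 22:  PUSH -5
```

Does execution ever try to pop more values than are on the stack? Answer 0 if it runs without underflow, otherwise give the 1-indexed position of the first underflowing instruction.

10

PUSH -25 -> -25
PUSH 58  -> -25 58
SUB      -> -83
PUSH -20 -> -83 -20
POP      -> -83
PUSH 10  -> -83 10
MOD      -> -3
PUSH 9   -> -3 9
NEG      -> -3 -9
ROT  — needs 3 operands, stack has 2 → underflow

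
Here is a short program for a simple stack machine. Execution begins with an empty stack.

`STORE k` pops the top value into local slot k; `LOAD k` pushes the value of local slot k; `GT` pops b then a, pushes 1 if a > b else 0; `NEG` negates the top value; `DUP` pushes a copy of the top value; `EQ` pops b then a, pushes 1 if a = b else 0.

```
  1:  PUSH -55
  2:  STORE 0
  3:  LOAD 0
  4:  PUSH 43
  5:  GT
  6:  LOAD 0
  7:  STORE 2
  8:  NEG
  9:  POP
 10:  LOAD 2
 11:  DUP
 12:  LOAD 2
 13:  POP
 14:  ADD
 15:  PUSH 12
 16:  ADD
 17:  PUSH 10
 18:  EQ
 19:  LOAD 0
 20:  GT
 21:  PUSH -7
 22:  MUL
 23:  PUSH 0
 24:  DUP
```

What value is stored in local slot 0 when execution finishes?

PUSH -55 : [-55]
STORE 0  : []
LOAD 0   : [-55]
PUSH 43  : [-55, 43]
GT       : [0]
LOAD 0   : [0, -55]
STORE 2  : [0]
NEG      : [0]
POP      : []
LOAD 2   : [-55]
DUP      : [-55, -55]
LOAD 2   : [-55, -55, -55]
POP      : [-55, -55]
ADD      : [-110]
PUSH 12  : [-110, 12]
ADD      : [-98]
PUSH 10  : [-98, 10]
EQ       : [0]
LOAD 0   : [0, -55]
GT       : [1]
PUSH -7  : [1, -7]
MUL      : [-7]
PUSH 0   : [-7, 0]
DUP      : [-7, 0, 0]

-55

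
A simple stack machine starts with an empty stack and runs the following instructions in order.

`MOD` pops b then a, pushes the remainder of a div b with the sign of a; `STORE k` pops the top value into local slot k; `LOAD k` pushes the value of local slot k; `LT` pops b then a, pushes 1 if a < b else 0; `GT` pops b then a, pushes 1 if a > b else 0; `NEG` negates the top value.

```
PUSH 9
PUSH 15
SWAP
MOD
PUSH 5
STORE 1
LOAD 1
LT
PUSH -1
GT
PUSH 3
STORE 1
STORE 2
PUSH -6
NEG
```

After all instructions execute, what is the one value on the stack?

PUSH 9   [9]
PUSH 15  [9, 15]
SWAP     [15, 9]
MOD      [6]
PUSH 5   [6, 5]
STORE 1  [6]
LOAD 1   [6, 5]
LT       [0]
PUSH -1  [0, -1]
GT       [1]
PUSH 3   [1, 3]
STORE 1  [1]
STORE 2  []
PUSH -6  [-6]
NEG      [6]

6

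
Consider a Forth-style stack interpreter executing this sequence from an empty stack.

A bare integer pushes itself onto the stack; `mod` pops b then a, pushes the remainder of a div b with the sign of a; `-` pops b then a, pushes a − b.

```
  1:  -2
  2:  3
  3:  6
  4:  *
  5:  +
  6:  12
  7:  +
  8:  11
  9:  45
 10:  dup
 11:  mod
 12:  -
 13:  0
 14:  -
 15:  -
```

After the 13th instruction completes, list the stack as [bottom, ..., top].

[28, 11, 0]

-2   [-2]
3    [-2, 3]
6    [-2, 3, 6]
*    [-2, 18]
+    [16]
12   [16, 12]
+    [28]
11   [28, 11]
45   [28, 11, 45]
dup  [28, 11, 45, 45]
mod  [28, 11, 0]
-    [28, 11]
0    [28, 11, 0]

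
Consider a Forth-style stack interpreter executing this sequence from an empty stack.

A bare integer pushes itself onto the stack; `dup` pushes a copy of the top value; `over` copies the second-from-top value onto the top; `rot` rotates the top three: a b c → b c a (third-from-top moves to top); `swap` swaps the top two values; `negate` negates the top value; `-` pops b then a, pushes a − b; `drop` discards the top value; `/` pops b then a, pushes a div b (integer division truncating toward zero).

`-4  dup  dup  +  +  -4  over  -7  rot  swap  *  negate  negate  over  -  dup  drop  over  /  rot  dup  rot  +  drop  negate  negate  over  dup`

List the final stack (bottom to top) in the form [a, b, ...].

[-12, -12, -12, -12]

-4     : -4
dup    : -4 -4
dup    : -4 -4 -4
+      : -4 -8
+      : -12
-4     : -12 -4
over   : -12 -4 -12
-7     : -12 -4 -12 -7
rot    : -12 -12 -7 -4
swap   : -12 -12 -4 -7
*      : -12 -12 28
negate : -12 -12 -28
negate : -12 -12 28
over   : -12 -12 28 -12
-      : -12 -12 40
dup    : -12 -12 40 40
drop   : -12 -12 40
over   : -12 -12 40 -12
/      : -12 -12 -3
rot    : -12 -3 -12
dup    : -12 -3 -12 -12
rot    : -12 -12 -12 -3
+      : -12 -12 -15
drop   : -12 -12
negate : -12 12
negate : -12 -12
over   : -12 -12 -12
dup    : -12 -12 -12 -12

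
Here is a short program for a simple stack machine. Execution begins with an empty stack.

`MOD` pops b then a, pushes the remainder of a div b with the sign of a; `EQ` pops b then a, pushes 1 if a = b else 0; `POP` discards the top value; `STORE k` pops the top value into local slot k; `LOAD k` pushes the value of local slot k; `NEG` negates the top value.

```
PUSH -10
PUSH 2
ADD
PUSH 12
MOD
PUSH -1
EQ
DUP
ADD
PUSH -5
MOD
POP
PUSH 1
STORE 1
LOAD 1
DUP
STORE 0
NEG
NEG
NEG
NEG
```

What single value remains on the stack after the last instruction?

PUSH -10 → -10
PUSH 2   → -10 2
ADD      → -8
PUSH 12  → -8 12
MOD      → -8
PUSH -1  → -8 -1
EQ       → 0
DUP      → 0 0
ADD      → 0
PUSH -5  → 0 -5
MOD      → 0
POP      → (empty)
PUSH 1   → 1
STORE 1  → (empty)
LOAD 1   → 1
DUP      → 1 1
STORE 0  → 1
NEG      → -1
NEG      → 1
NEG      → -1
NEG      → 1

1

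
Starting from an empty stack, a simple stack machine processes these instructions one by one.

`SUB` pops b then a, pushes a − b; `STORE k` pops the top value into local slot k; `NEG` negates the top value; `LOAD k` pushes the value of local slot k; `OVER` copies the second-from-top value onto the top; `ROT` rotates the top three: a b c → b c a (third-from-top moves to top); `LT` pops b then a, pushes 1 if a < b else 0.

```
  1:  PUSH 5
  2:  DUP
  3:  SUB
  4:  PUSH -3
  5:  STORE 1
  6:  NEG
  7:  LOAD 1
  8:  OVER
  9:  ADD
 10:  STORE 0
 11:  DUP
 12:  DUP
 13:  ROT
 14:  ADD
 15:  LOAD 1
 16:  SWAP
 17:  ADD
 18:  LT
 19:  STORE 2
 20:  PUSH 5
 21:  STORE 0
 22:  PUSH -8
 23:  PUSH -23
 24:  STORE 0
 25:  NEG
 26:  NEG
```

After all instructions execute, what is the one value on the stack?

PUSH 5    5
DUP       5 5
SUB       0
PUSH -3   0 -3
STORE 1   0
NEG       0
LOAD 1    0 -3
OVER      0 -3 0
ADD       0 -3
STORE 0   0
DUP       0 0
DUP       0 0 0
ROT       0 0 0
ADD       0 0
LOAD 1    0 0 -3
SWAP      0 -3 0
ADD       0 -3
LT        0
STORE 2   (empty)
PUSH 5    5
STORE 0   (empty)
PUSH -8   -8
PUSH -23  -8 -23
STORE 0   -8
NEG       8
NEG       -8

-8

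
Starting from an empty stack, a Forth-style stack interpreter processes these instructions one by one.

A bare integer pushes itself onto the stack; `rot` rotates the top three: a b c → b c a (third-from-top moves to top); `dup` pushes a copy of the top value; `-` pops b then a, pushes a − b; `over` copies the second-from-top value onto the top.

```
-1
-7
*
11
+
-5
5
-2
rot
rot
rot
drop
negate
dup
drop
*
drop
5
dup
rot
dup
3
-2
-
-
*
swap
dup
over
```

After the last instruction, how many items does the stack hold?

5

-1      [-1]
-7      [-1, -7]
*       [7]
11      [7, 11]
+       [18]
-5      [18, -5]
5       [18, -5, 5]
-2      [18, -5, 5, -2]
rot     [18, 5, -2, -5]
rot     [18, -2, -5, 5]
rot     [18, -5, 5, -2]
drop    [18, -5, 5]
negate  [18, -5, -5]
dup     [18, -5, -5, -5]
drop    [18, -5, -5]
*       [18, 25]
drop    [18]
5       [18, 5]
dup     [18, 5, 5]
rot     [5, 5, 18]
dup     [5, 5, 18, 18]
3       [5, 5, 18, 18, 3]
-2      [5, 5, 18, 18, 3, -2]
-       [5, 5, 18, 18, 5]
-       [5, 5, 18, 13]
*       [5, 5, 234]
swap    [5, 234, 5]
dup     [5, 234, 5, 5]
over    [5, 234, 5, 5, 5]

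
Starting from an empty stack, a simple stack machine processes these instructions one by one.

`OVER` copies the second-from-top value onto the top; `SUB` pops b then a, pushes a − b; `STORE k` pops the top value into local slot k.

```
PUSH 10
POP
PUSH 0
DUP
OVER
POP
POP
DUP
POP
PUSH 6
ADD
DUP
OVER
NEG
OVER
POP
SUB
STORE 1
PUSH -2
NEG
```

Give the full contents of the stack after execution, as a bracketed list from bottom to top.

[6, 2]

PUSH 10  [10]
POP      []
PUSH 0   [0]
DUP      [0, 0]
OVER     [0, 0, 0]
POP      [0, 0]
POP      [0]
DUP      [0, 0]
POP      [0]
PUSH 6   [0, 6]
ADD      [6]
DUP      [6, 6]
OVER     [6, 6, 6]
NEG      [6, 6, -6]
OVER     [6, 6, -6, 6]
POP      [6, 6, -6]
SUB      [6, 12]
STORE 1  [6]
PUSH -2  [6, -2]
NEG      [6, 2]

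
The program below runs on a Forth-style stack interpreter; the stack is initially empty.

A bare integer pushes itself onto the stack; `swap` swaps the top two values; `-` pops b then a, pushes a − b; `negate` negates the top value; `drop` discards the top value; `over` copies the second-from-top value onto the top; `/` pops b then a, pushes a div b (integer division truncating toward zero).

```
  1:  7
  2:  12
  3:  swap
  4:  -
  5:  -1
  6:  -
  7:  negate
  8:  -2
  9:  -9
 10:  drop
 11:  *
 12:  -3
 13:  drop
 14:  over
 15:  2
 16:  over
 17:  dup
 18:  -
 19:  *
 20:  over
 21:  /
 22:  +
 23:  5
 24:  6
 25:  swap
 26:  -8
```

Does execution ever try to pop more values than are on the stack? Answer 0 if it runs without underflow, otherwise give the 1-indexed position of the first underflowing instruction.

7      : 7
12     : 7 12
swap   : 12 7
-      : 5
-1     : 5 -1
-      : 6
negate : -6
-2     : -6 -2
-9     : -6 -2 -9
drop   : -6 -2
*      : 12
-3     : 12 -3
drop   : 12
over  — needs 2 operands, stack has 1 → underflow

14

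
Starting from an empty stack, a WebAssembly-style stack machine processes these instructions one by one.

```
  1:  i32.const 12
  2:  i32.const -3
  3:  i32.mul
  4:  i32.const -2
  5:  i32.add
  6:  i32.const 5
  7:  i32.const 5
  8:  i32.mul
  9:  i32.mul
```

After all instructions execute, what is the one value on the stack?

i32.const 12 : 12
i32.const -3 : 12 -3
i32.mul      : -36
i32.const -2 : -36 -2
i32.add      : -38
i32.const 5  : -38 5
i32.const 5  : -38 5 5
i32.mul      : -38 25
i32.mul      : -950

-950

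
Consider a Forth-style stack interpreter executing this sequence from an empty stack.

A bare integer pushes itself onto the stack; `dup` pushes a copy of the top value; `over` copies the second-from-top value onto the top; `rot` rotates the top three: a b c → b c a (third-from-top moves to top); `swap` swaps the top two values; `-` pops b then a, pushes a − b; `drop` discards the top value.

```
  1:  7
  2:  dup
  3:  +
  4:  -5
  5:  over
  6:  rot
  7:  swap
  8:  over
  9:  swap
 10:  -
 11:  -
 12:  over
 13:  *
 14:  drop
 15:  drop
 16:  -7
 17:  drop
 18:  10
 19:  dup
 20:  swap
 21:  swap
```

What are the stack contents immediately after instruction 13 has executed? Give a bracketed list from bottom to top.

7    : 7
dup  : 7 7
+    : 14
-5   : 14 -5
over : 14 -5 14
rot  : -5 14 14
swap : -5 14 14
over : -5 14 14 14
swap : -5 14 14 14
-    : -5 14 0
-    : -5 14
over : -5 14 -5
*    : -5 -70

[-5, -70]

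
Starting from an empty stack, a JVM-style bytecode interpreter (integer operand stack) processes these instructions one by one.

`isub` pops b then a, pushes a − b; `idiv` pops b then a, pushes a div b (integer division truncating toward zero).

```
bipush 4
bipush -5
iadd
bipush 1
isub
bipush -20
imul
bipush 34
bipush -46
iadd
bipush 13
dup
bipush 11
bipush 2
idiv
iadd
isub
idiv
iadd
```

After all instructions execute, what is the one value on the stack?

bipush 4   → [4]
bipush -5  → [4, -5]
iadd       → [-1]
bipush 1   → [-1, 1]
isub       → [-2]
bipush -20 → [-2, -20]
imul       → [40]
bipush 34  → [40, 34]
bipush -46 → [40, 34, -46]
iadd       → [40, -12]
bipush 13  → [40, -12, 13]
dup        → [40, -12, 13, 13]
bipush 11  → [40, -12, 13, 13, 11]
bipush 2   → [40, -12, 13, 13, 11, 2]
idiv       → [40, -12, 13, 13, 5]
iadd       → [40, -12, 13, 18]
isub       → [40, -12, -5]
idiv       → [40, 2]
iadd       → [42]

42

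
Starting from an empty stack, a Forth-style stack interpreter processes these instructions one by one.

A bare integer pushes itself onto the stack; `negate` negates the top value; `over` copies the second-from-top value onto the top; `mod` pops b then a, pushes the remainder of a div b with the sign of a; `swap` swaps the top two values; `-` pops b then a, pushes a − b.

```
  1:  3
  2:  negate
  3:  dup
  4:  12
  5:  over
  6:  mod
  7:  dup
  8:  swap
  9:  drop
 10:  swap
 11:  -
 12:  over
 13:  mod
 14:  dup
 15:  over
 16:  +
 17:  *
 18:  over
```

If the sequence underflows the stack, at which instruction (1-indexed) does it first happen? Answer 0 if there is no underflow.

0

3       3
negate  -3
dup     -3 -3
12      -3 -3 12
over    -3 -3 12 -3
mod     -3 -3 0
dup     -3 -3 0 0
swap    -3 -3 0 0
drop    -3 -3 0
swap    -3 0 -3
-       -3 3
over    -3 3 -3
mod     -3 0
dup     -3 0 0
over    -3 0 0 0
+       -3 0 0
*       -3 0
over    -3 0 -3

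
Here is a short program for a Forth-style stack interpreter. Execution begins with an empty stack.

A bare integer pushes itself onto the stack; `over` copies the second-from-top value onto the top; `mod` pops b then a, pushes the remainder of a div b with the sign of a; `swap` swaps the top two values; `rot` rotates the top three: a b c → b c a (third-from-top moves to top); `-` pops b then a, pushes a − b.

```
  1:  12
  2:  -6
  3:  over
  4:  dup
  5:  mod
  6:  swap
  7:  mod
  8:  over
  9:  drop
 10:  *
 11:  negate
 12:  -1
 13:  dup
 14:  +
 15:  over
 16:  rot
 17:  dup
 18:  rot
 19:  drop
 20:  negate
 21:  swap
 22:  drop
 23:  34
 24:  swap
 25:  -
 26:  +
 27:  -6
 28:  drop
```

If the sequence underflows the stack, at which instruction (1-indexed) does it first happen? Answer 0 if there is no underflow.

12     → 12
-6     → 12 -6
over   → 12 -6 12
dup    → 12 -6 12 12
mod    → 12 -6 0
swap   → 12 0 -6
mod    → 12 0
over   → 12 0 12
drop   → 12 0
*      → 0
negate → 0
-1     → 0 -1
dup    → 0 -1 -1
+      → 0 -2
over   → 0 -2 0
rot    → -2 0 0
dup    → -2 0 0 0
rot    → -2 0 0 0
drop   → -2 0 0
negate → -2 0 0
swap   → -2 0 0
drop   → -2 0
34     → -2 0 34
swap   → -2 34 0
-      → -2 34
+      → 32
-6     → 32 -6
drop   → 32

0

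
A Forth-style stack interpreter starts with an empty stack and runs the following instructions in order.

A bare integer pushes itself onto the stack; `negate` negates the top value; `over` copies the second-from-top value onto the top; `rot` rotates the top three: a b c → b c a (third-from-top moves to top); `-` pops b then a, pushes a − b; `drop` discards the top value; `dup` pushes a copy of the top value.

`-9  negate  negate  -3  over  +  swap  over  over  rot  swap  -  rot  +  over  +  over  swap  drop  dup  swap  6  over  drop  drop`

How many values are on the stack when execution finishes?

3

-9     → [-9]
negate → [9]
negate → [-9]
-3     → [-9, -3]
over   → [-9, -3, -9]
+      → [-9, -12]
swap   → [-12, -9]
over   → [-12, -9, -12]
over   → [-12, -9, -12, -9]
rot    → [-12, -12, -9, -9]
swap   → [-12, -12, -9, -9]
-      → [-12, -12, 0]
rot    → [-12, 0, -12]
+      → [-12, -12]
over   → [-12, -12, -12]
+      → [-12, -24]
over   → [-12, -24, -12]
swap   → [-12, -12, -24]
drop   → [-12, -12]
dup    → [-12, -12, -12]
swap   → [-12, -12, -12]
6      → [-12, -12, -12, 6]
over   → [-12, -12, -12, 6, -12]
drop   → [-12, -12, -12, 6]
drop   → [-12, -12, -12]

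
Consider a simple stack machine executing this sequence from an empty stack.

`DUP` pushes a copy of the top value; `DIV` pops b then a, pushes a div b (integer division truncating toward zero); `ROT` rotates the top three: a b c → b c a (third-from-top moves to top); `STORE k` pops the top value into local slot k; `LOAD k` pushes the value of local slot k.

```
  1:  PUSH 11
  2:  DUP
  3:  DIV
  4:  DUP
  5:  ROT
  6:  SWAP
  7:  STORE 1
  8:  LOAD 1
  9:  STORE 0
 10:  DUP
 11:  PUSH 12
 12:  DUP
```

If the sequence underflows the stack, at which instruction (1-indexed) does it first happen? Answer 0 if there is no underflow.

5

PUSH 11 : 11
DUP     : 11 11
DIV     : 1
DUP     : 1 1
ROT  — needs 3 operands, stack has 2 → underflow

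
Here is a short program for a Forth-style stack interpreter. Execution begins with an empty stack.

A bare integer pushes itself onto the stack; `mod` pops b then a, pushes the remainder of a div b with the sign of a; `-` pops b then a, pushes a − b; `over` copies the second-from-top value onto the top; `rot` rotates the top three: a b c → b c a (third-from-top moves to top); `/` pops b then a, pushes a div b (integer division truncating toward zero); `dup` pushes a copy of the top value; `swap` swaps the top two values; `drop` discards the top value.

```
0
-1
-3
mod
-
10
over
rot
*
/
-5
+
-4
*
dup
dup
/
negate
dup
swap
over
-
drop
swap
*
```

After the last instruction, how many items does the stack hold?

1

0      → [0]
-1     → [0, -1]
-3     → [0, -1, -3]
mod    → [0, -1]
-      → [1]
10     → [1, 10]
over   → [1, 10, 1]
rot    → [10, 1, 1]
*      → [10, 1]
/      → [10]
-5     → [10, -5]
+      → [5]
-4     → [5, -4]
*      → [-20]
dup    → [-20, -20]
dup    → [-20, -20, -20]
/      → [-20, 1]
negate → [-20, -1]
dup    → [-20, -1, -1]
swap   → [-20, -1, -1]
over   → [-20, -1, -1, -1]
-      → [-20, -1, 0]
drop   → [-20, -1]
swap   → [-1, -20]
*      → [20]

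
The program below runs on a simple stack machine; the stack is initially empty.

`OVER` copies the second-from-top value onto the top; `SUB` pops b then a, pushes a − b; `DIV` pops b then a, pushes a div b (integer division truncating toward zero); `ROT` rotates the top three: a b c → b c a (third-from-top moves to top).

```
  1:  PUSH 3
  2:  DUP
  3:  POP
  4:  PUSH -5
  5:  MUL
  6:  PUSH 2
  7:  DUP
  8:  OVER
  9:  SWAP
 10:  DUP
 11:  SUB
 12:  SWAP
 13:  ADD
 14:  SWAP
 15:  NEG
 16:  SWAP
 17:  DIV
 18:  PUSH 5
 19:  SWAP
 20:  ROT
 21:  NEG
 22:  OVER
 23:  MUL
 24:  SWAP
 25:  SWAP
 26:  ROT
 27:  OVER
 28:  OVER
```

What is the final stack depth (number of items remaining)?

5

PUSH 3  → 3
DUP     → 3 3
POP     → 3
PUSH -5 → 3 -5
MUL     → -15
PUSH 2  → -15 2
DUP     → -15 2 2
OVER    → -15 2 2 2
SWAP    → -15 2 2 2
DUP     → -15 2 2 2 2
SUB     → -15 2 2 0
SWAP    → -15 2 0 2
ADD     → -15 2 2
SWAP    → -15 2 2
NEG     → -15 2 -2
SWAP    → -15 -2 2
DIV     → -15 -1
PUSH 5  → -15 -1 5
SWAP    → -15 5 -1
ROT     → 5 -1 -15
NEG     → 5 -1 15
OVER    → 5 -1 15 -1
MUL     → 5 -1 -15
SWAP    → 5 -15 -1
SWAP    → 5 -1 -15
ROT     → -1 -15 5
OVER    → -1 -15 5 -15
OVER    → -1 -15 5 -15 5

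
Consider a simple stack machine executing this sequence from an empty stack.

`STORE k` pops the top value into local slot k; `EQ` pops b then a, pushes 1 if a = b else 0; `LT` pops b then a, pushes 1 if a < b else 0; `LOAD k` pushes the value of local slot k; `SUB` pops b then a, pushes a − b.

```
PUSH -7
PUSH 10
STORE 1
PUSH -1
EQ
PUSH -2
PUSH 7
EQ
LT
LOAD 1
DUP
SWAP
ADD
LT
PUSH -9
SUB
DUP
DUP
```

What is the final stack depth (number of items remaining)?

3

PUSH -7 -> [-7]
PUSH 10 -> [-7, 10]
STORE 1 -> [-7]
PUSH -1 -> [-7, -1]
EQ      -> [0]
PUSH -2 -> [0, -2]
PUSH 7  -> [0, -2, 7]
EQ      -> [0, 0]
LT      -> [0]
LOAD 1  -> [0, 10]
DUP     -> [0, 10, 10]
SWAP    -> [0, 10, 10]
ADD     -> [0, 20]
LT      -> [1]
PUSH -9 -> [1, -9]
SUB     -> [10]
DUP     -> [10, 10]
DUP     -> [10, 10, 10]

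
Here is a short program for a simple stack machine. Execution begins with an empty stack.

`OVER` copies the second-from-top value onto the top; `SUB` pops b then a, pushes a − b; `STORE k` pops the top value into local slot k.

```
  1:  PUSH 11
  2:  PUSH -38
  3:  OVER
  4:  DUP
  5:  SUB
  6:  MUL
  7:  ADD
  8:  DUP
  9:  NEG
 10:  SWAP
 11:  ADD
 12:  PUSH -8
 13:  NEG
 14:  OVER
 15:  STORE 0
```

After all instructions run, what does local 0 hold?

PUSH 11  : [11]
PUSH -38 : [11, -38]
OVER     : [11, -38, 11]
DUP      : [11, -38, 11, 11]
SUB      : [11, -38, 0]
MUL      : [11, 0]
ADD      : [11]
DUP      : [11, 11]
NEG      : [11, -11]
SWAP     : [-11, 11]
ADD      : [0]
PUSH -8  : [0, -8]
NEG      : [0, 8]
OVER     : [0, 8, 0]
STORE 0  : [0, 8]

0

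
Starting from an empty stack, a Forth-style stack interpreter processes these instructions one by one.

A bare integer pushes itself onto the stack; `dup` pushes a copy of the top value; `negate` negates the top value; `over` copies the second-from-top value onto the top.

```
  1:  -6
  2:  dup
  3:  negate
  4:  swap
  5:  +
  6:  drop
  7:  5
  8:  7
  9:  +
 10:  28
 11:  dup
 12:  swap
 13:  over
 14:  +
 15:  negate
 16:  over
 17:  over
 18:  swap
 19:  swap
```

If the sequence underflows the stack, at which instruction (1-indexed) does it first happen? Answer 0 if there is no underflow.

-6     : -6
dup    : -6 -6
negate : -6 6
swap   : 6 -6
+      : 0
drop   : (empty)
5      : 5
7      : 5 7
+      : 12
28     : 12 28
dup    : 12 28 28
swap   : 12 28 28
over   : 12 28 28 28
+      : 12 28 56
negate : 12 28 -56
over   : 12 28 -56 28
over   : 12 28 -56 28 -56
swap   : 12 28 -56 -56 28
swap   : 12 28 -56 28 -56

0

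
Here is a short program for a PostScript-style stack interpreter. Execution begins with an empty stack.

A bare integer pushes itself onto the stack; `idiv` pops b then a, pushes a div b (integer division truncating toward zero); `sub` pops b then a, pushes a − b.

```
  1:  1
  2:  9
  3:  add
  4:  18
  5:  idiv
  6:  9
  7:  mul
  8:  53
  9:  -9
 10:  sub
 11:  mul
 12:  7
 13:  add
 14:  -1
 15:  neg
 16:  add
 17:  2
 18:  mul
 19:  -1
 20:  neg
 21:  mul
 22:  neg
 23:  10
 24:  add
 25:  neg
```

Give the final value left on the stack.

6

1    -> 1
9    -> 1 9
add  -> 10
18   -> 10 18
idiv -> 0
9    -> 0 9
mul  -> 0
53   -> 0 53
-9   -> 0 53 -9
sub  -> 0 62
mul  -> 0
7    -> 0 7
add  -> 7
-1   -> 7 -1
neg  -> 7 1
add  -> 8
2    -> 8 2
mul  -> 16
-1   -> 16 -1
neg  -> 16 1
mul  -> 16
neg  -> -16
10   -> -16 10
add  -> -6
neg  -> 6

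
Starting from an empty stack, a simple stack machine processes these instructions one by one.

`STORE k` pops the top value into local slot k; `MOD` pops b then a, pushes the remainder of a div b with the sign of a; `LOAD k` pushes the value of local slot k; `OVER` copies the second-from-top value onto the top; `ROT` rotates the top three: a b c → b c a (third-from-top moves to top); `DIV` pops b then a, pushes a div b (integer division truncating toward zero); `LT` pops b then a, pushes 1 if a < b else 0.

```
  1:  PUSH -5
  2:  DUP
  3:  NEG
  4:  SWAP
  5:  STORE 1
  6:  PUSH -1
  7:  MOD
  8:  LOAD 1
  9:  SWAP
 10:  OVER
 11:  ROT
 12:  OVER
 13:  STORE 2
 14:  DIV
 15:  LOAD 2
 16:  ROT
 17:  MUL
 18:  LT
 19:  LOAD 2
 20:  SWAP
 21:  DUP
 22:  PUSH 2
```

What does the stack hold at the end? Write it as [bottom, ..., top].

PUSH -5 : [-5]
DUP     : [-5, -5]
NEG     : [-5, 5]
SWAP    : [5, -5]
STORE 1 : [5]
PUSH -1 : [5, -1]
MOD     : [0]
LOAD 1  : [0, -5]
SWAP    : [-5, 0]
OVER    : [-5, 0, -5]
ROT     : [0, -5, -5]
OVER    : [0, -5, -5, -5]
STORE 2 : [0, -5, -5]
DIV     : [0, 1]
LOAD 2  : [0, 1, -5]
ROT     : [1, -5, 0]
MUL     : [1, 0]
LT      : [0]
LOAD 2  : [0, -5]
SWAP    : [-5, 0]
DUP     : [-5, 0, 0]
PUSH 2  : [-5, 0, 0, 2]

[-5, 0, 0, 2]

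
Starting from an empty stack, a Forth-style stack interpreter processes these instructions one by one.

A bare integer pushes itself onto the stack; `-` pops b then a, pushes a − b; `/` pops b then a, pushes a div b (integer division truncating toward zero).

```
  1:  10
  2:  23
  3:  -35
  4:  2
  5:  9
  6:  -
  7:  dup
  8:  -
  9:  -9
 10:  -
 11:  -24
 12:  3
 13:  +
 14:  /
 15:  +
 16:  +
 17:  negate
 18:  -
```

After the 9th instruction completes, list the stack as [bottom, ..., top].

[10, 23, -35, 0, -9]

10  : 10
23  : 10 23
-35 : 10 23 -35
2   : 10 23 -35 2
9   : 10 23 -35 2 9
-   : 10 23 -35 -7
dup : 10 23 -35 -7 -7
-   : 10 23 -35 0
-9  : 10 23 -35 0 -9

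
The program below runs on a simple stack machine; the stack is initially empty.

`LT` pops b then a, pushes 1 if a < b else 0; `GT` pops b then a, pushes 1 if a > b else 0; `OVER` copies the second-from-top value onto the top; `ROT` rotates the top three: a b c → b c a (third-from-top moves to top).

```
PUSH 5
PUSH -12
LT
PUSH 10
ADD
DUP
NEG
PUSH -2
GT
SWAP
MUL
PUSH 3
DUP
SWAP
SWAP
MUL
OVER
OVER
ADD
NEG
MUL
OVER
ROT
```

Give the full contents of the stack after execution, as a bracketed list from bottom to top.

PUSH 5   : 5
PUSH -12 : 5 -12
LT       : 0
PUSH 10  : 0 10
ADD      : 10
DUP      : 10 10
NEG      : 10 -10
PUSH -2  : 10 -10 -2
GT       : 10 0
SWAP     : 0 10
MUL      : 0
PUSH 3   : 0 3
DUP      : 0 3 3
SWAP     : 0 3 3
SWAP     : 0 3 3
MUL      : 0 9
OVER     : 0 9 0
OVER     : 0 9 0 9
ADD      : 0 9 9
NEG      : 0 9 -9
MUL      : 0 -81
OVER     : 0 -81 0
ROT      : -81 0 0

[-81, 0, 0]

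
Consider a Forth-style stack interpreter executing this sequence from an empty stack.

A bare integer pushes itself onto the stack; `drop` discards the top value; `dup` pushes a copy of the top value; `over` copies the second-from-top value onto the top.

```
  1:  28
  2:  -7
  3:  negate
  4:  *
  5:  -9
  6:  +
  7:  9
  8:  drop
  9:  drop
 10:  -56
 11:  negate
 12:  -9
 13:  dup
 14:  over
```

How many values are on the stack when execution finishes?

28     -> [28]
-7     -> [28, -7]
negate -> [28, 7]
*      -> [196]
-9     -> [196, -9]
+      -> [187]
9      -> [187, 9]
drop   -> [187]
drop   -> []
-56    -> [-56]
negate -> [56]
-9     -> [56, -9]
dup    -> [56, -9, -9]
over   -> [56, -9, -9, -9]

4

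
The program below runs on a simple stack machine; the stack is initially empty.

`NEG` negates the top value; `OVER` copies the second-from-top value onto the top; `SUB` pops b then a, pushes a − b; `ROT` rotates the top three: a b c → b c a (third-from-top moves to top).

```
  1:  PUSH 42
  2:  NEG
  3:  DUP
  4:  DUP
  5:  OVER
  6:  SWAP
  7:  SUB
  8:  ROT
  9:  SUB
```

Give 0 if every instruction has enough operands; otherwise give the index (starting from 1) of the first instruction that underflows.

PUSH 42 : 42
NEG     : -42
DUP     : -42 -42
DUP     : -42 -42 -42
OVER    : -42 -42 -42 -42
SWAP    : -42 -42 -42 -42
SUB     : -42 -42 0
ROT     : -42 0 -42
SUB     : -42 42

0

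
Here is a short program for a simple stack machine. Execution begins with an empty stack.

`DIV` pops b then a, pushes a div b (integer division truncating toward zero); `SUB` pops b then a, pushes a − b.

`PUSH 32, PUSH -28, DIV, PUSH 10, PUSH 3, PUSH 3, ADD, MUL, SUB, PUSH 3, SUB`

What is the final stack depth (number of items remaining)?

PUSH 32  -> 32
PUSH -28 -> 32 -28
DIV      -> -1
PUSH 10  -> -1 10
PUSH 3   -> -1 10 3
PUSH 3   -> -1 10 3 3
ADD      -> -1 10 6
MUL      -> -1 60
SUB      -> -61
PUSH 3   -> -61 3
SUB      -> -64

1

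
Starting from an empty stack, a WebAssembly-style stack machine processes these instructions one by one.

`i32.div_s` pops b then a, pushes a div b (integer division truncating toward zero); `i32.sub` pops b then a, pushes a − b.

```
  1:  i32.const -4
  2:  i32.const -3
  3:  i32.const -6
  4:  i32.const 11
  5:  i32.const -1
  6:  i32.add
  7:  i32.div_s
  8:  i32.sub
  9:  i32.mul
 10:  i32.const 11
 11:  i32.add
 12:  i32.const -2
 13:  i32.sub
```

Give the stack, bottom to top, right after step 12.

i32.const -4  -4
i32.const -3  -4 -3
i32.const -6  -4 -3 -6
i32.const 11  -4 -3 -6 11
i32.const -1  -4 -3 -6 11 -1
i32.add       -4 -3 -6 10
i32.div_s     -4 -3 0
i32.sub       -4 -3
i32.mul       12
i32.const 11  12 11
i32.add       23
i32.const -2  23 -2

[23, -2]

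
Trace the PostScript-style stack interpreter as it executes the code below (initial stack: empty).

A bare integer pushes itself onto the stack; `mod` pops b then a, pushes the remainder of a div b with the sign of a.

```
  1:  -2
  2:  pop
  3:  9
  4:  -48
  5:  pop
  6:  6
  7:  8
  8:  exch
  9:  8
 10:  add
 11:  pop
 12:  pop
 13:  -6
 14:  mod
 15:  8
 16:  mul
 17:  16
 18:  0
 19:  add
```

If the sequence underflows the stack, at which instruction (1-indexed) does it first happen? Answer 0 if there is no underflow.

0

-2    [-2]
pop   []
9     [9]
-48   [9, -48]
pop   [9]
6     [9, 6]
8     [9, 6, 8]
exch  [9, 8, 6]
8     [9, 8, 6, 8]
add   [9, 8, 14]
pop   [9, 8]
pop   [9]
-6    [9, -6]
mod   [3]
8     [3, 8]
mul   [24]
16    [24, 16]
0     [24, 16, 0]
add   [24, 16]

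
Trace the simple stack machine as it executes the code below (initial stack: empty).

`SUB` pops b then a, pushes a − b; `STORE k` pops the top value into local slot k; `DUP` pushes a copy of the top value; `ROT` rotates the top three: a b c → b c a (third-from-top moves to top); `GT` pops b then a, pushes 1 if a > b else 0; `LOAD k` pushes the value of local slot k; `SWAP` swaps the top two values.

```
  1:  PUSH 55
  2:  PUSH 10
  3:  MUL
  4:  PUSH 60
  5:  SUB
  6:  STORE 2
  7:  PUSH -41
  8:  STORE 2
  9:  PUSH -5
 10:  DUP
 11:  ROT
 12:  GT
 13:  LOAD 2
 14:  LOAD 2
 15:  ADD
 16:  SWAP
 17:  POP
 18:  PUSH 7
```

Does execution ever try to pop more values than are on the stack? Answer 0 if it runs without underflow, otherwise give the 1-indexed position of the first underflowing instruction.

11

PUSH 55   55
PUSH 10   55 10
MUL       550
PUSH 60   550 60
SUB       490
STORE 2   (empty)
PUSH -41  -41
STORE 2   (empty)
PUSH -5   -5
DUP       -5 -5
ROT  — needs 3 operands, stack has 2 → underflow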